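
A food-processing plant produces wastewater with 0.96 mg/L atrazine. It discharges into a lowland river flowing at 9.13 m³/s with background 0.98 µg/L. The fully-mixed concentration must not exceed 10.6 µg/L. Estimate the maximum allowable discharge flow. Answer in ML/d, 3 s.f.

7.99 ML/d

0.98 µg/L = 0.00098 mg/L.
10.6 µg/L = 0.0106 mg/L.
Mass balance at complete mixing: C_std·(Q_w + Q_r) = Q_w·C_e + Q_r·C_b.
Rearranging, Q_w = Q_r·(C_std − C_b)/(C_e − C_std) = 9.13·(0.0106 − 0.00098) / (0.96 − 0.0106) = 0.09251 m³/s.
= 7.993 ML/d.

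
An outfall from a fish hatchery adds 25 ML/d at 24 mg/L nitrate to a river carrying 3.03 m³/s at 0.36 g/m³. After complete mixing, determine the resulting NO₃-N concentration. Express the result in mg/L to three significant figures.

25 ML/d = 0.2894 m³/s.
Conservation of mass across the mixing zone: C = (0.2894·24 + 3.03·0.36) / (0.2894 + 3.03) = 8.035/3.319 = 2.421 mg/L.

2.42 mg/L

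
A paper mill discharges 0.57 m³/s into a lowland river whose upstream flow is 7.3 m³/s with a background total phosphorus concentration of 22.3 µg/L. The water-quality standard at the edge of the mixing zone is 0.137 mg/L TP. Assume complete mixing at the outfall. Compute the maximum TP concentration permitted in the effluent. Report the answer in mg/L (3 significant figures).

1.61 mg/L

22.3 µg/L = 0.0223 mg/L.
Mass balance: 0.137·7.87 = 0.57·Cₑ + 7.3·0.0223.
Cₑ = (1.078 − 0.1628) / 0.57 = 1.606 mg/L.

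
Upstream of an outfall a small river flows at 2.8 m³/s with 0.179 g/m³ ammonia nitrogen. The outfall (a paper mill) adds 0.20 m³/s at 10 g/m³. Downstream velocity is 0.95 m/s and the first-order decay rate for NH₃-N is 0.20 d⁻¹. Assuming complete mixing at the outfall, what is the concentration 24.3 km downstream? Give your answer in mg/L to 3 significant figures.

0.786 mg/L

After complete mixing, C₀ = (0.2·10 + 2.8·0.179) / 3 = 0.8337 mg/L.
Travel time t = 2.43e+04 m / 0.95 m/s = 2.558e+04 s = 0.2961 d.
C = 0.8337·exp(−0.20·0.2961) = 0.8337·0.9425 = 0.7858 mg/L.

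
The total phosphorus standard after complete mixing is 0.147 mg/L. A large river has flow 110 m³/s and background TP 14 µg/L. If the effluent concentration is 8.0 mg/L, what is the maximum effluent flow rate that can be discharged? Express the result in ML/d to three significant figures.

14 µg/L = 0.014 mg/L.
Mass balance at complete mixing: C_std·(Q_w + Q_r) = Q_w·C_e + Q_r·C_b.
Rearranging, Q_w = Q_r·(C_std − C_b)/(C_e − C_std) = 110·(0.147 − 0.014) / (8 − 0.147) = 1.863 m³/s.
= 161 ML/d.

161 ML/d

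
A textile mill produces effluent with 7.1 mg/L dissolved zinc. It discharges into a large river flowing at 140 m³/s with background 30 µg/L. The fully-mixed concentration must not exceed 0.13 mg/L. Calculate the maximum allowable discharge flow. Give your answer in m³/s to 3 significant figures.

30 µg/L = 0.03 mg/L.
Mass balance at complete mixing: C_std·(Q_w + Q_r) = Q_w·C_e + Q_r·C_b.
Rearranging, Q_w = Q_r·(C_std − C_b)/(C_e − C_std) = 140·(0.13 − 0.03) / (7.1 − 0.13) = 2.009 m³/s.

2.01 m³/s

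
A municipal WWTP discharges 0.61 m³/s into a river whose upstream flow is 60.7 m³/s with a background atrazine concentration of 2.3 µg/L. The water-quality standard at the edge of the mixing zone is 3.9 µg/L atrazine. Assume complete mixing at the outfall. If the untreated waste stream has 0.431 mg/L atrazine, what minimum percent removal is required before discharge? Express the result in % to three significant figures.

2.3 µg/L = 0.0023 mg/L.
3.9 µg/L = 0.0039 mg/L.
Mass balance: 0.0039·61.31 = 0.61·Cₑ + 60.7·0.0023.
Cₑ = (0.2391 − 0.1396) / 0.61 = 0.1631 mg/L.
Required removal = 1 − 0.1631/0.431 = 62.15 %.

62.2 %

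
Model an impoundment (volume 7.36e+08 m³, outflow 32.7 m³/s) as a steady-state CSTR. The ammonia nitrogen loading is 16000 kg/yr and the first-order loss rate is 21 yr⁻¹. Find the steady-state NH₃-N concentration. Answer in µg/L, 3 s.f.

0.970 µg/L

Outflow Q = 32.7 m³/s × 3.156e+07 s/yr = 1.032e+09 m³/yr.
Steady-state CSTR mass balance: W = Q·C + k·V·C, so C = W/(Q + kV).
Q + kV = 1.032e+09 + 21·7.36e+08 = 1.649e+10 m³/yr.
C = 16000/1.649e+10 = 9.704e-07 kg/m³ = 0.0009704 mg/L = 0.9704 µg/L.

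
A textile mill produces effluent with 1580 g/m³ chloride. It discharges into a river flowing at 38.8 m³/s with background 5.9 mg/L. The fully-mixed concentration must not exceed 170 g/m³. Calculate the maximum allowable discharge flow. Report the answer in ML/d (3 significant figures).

Mass balance at complete mixing: C_std·(Q_w + Q_r) = Q_w·C_e + Q_r·C_b.
Rearranging, Q_w = Q_r·(C_std − C_b)/(C_e − C_std) = 38.8·(170 − 5.9) / (1580 − 170) = 4.516 m³/s.
= 390.2 ML/d.

390 ML/d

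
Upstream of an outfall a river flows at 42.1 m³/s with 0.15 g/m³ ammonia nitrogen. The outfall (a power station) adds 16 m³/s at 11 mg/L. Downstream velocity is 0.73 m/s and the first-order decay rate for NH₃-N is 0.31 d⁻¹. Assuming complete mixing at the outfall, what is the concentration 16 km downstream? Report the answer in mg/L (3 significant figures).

After complete mixing, C₀ = (16·11 + 42.1·0.15) / 58.1 = 3.138 mg/L.
Travel time t = 1.6e+04 m / 0.73 m/s = 2.192e+04 s = 0.2537 d.
C = 3.138·exp(−0.31·0.2537) = 3.138·0.9244 = 2.901 mg/L.

2.90 mg/L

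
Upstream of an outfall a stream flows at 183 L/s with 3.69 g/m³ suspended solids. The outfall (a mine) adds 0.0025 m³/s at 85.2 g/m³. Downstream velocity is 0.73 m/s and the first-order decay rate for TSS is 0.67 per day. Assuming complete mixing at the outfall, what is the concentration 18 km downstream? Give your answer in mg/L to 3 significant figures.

3.96 mg/L

183 L/s = 0.183 m³/s.
After complete mixing, C₀ = (0.0025·85.2 + 0.183·3.69) / 0.1855 = 4.789 mg/L.
Travel time t = 1.8e+04 m / 0.73 m/s = 2.466e+04 s = 0.2854 d.
C = 4.789·exp(−0.67·0.2854) = 4.789·0.826 = 3.955 mg/L.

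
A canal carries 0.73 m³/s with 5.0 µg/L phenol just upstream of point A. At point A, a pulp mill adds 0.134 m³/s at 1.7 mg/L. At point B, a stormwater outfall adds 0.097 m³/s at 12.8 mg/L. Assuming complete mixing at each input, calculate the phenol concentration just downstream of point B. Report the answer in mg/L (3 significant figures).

5.0 µg/L = 0.005 mg/L.
After input A: C = (0.73·0.005 + 0.134·1.7) / 0.864 = 0.2679 mg/L.
After input B: C = (0.864·0.2679 + 0.097·12.8) / 0.961 = 1.533 mg/L.

1.53 mg/L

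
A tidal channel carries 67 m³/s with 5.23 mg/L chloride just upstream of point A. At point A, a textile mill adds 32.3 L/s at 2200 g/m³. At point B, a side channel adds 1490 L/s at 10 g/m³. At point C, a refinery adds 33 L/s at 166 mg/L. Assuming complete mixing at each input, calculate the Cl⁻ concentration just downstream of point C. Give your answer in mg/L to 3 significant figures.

6.45 mg/L

32.3 L/s = 0.0323 m³/s.
After input A: C = (67·5.23 + 0.0323·2200) / 67.03 = 6.288 mg/L.
1490 L/s = 1.49 m³/s.
After input B: C = (67.03·6.288 + 1.49·10) / 68.52 = 6.368 mg/L.
33 L/s = 0.033 m³/s.
After input C: C = (68.52·6.368 + 0.033·166) / 68.56 = 6.445 mg/L.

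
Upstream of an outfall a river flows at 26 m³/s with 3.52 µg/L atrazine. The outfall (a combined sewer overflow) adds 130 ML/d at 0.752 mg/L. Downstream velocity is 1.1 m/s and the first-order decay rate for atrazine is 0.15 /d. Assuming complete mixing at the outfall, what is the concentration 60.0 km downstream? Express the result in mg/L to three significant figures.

130 ML/d = 1.505 m³/s.
3.52 µg/L = 0.00352 mg/L.
After complete mixing, C₀ = (1.505·0.752 + 26·0.00352) / 27.5 = 0.04447 mg/L.
Travel time t = 6e+04 m / 1.1 m/s = 5.455e+04 s = 0.6313 d.
C = 0.04447·exp(−0.15·0.6313) = 0.04447·0.9096 = 0.04045 mg/L.

0.0404 mg/L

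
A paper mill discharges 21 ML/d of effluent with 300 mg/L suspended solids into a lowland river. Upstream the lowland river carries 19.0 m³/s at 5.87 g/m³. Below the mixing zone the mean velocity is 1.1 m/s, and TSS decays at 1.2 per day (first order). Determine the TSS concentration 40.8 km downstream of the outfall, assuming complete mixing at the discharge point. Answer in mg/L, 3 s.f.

5.73 mg/L

21 ML/d = 0.2431 m³/s.
After complete mixing, C₀ = (0.2431·300 + 19·5.87) / 19.24 = 9.585 mg/L.
Travel time t = 4.08e+04 m / 1.1 m/s = 3.709e+04 s = 0.4293 d.
C = 9.585·exp(−1.2·0.4293) = 9.585·0.5974 = 5.726 mg/L.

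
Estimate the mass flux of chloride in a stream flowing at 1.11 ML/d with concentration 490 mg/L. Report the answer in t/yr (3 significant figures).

199 t/yr

1.11 ML/d = 0.01285 m³/s.
Mass flux = Q·C = 0.01285 m³/s × 490 g/m³ = 6.295 g/s.
= 6.295 g/s × 31.56 = 198.7 t/yr.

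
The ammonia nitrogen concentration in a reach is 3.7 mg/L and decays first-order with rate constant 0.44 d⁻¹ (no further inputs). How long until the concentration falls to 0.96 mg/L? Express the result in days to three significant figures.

3.07 d

t = ln(C₀/C)/k = ln(3.7/0.96)/0.44 = 1.349/0.44 = 3.066 d.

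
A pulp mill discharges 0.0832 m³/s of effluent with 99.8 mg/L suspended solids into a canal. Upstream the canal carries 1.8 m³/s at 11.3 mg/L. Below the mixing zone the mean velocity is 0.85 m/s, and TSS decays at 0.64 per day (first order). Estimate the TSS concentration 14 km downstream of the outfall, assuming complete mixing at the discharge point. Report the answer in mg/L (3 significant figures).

After complete mixing, C₀ = (0.0832·99.8 + 1.8·11.3) / 1.883 = 15.21 mg/L.
Travel time t = 1.4e+04 m / 0.85 m/s = 1.647e+04 s = 0.1906 d.
C = 15.21·exp(−0.64·0.1906) = 15.21·0.8851 = 13.46 mg/L.

13.5 mg/L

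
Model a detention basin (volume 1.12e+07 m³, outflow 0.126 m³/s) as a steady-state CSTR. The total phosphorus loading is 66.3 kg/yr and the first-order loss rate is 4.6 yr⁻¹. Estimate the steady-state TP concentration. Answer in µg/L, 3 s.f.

Outflow Q = 0.126 m³/s × 3.156e+07 s/yr = 3.976e+06 m³/yr.
Steady-state CSTR mass balance: W = Q·C + k·V·C, so C = W/(Q + kV).
Q + kV = 3.976e+06 + 4.6·1.12e+07 = 5.55e+07 m³/yr.
C = 66.3/5.55e+07 = 1.195e-06 kg/m³ = 0.001195 mg/L = 1.195 µg/L.

1.19 µg/L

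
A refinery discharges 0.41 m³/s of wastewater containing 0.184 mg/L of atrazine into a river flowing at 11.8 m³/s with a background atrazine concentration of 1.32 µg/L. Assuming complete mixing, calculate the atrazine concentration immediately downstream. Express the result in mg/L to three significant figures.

0.00745 mg/L

1.32 µg/L = 0.00132 mg/L.
Flow-weighted mixing gives C = (0.41·0.184 + 11.8·0.00132) / (0.41 + 11.8) = 0.09102/12.21 = 0.007454 mg/L.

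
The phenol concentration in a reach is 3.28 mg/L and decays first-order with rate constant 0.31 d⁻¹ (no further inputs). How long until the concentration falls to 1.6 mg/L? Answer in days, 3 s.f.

2.32 d

t = ln(C₀/C)/k = ln(3.28/1.6)/0.31 = 0.7178/0.31 = 2.316 d.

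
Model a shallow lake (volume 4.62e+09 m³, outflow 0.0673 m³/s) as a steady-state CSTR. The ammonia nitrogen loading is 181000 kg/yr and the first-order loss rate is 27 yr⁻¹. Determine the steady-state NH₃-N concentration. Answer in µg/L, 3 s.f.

Outflow Q = 0.0673 m³/s × 3.156e+07 s/yr = 2.124e+06 m³/yr.
Steady-state CSTR mass balance: W = Q·C + k·V·C, so C = W/(Q + kV).
Q + kV = 2.124e+06 + 27·4.62e+09 = 1.247e+11 m³/yr.
C = 181000/1.247e+11 = 1.451e-06 kg/m³ = 0.001451 mg/L = 1.451 µg/L.

1.45 µg/L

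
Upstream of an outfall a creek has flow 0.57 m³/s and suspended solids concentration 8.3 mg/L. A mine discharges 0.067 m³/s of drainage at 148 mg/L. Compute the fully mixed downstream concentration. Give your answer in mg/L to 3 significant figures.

23.0 mg/L

Flow-weighted mixing gives C = (0.067·148 + 0.57·8.3) / (0.067 + 0.57) = 14.65/0.637 = 22.99 mg/L.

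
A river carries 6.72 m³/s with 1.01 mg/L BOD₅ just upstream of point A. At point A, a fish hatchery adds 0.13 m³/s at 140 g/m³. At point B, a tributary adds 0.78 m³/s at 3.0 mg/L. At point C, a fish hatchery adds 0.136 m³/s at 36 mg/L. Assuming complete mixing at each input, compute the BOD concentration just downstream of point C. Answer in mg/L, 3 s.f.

4.15 mg/L

After input A: C = (6.72·1.01 + 0.13·140) / 6.85 = 3.648 mg/L.
After input B: C = (6.85·3.648 + 0.78·3) / 7.63 = 3.582 mg/L.
After input C: C = (7.63·3.582 + 0.136·36) / 7.766 = 4.149 mg/L.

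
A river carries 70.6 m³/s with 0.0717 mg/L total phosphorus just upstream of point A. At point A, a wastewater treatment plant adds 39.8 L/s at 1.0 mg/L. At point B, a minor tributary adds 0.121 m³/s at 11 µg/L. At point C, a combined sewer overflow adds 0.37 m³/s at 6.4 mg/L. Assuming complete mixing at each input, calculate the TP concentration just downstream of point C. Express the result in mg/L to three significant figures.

39.8 L/s = 0.0398 m³/s.
After input A: C = (70.6·0.0717 + 0.0398·1) / 70.64 = 0.07222 mg/L.
11 µg/L = 0.011 mg/L.
After input B: C = (70.64·0.07222 + 0.121·0.011) / 70.76 = 0.07212 mg/L.
After input C: C = (70.76·0.07212 + 0.37·6.4) / 71.13 = 0.105 mg/L.

0.105 mg/L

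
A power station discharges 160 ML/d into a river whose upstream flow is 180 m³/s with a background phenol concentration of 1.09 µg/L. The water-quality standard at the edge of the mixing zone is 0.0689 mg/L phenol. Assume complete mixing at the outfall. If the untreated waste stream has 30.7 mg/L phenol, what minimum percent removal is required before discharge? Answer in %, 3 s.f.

160 ML/d = 1.852 m³/s.
1.09 µg/L = 0.00109 mg/L.
Mass balance: 0.0689·181.9 = 1.852·Cₑ + 180·0.00109.
Cₑ = (12.53 − 0.1962) / 1.852 = 6.66 mg/L.
Required removal = 1 − 6.66/30.7 = 78.31 %.

78.3 %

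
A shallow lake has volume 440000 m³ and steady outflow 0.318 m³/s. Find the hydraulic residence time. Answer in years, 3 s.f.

0.0438 yr

Q = 0.318 m³/s × 3.156e+07 s/yr = 1.004e+07 m³/yr.
Hydraulic residence time τ = V/Q = 440000/1.004e+07 = 0.04385 yr.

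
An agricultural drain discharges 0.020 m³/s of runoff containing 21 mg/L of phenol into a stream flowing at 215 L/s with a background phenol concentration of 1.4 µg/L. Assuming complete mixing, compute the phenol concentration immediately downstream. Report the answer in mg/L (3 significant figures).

1.79 mg/L

215 L/s = 0.215 m³/s.
1.4 µg/L = 0.0014 mg/L.
By mass balance at complete mixing, C = (0.02·21 + 0.215·0.0014) / (0.02 + 0.215) = 0.4203/0.235 = 1.789 mg/L.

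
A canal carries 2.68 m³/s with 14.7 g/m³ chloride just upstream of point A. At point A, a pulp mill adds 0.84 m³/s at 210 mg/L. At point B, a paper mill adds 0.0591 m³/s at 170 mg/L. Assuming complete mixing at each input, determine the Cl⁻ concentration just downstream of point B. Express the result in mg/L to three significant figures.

After input A: C = (2.68·14.7 + 0.84·210) / 3.52 = 61.31 mg/L.
After input B: C = (3.52·61.31 + 0.0591·170) / 3.579 = 63.1 mg/L.

63.1 mg/L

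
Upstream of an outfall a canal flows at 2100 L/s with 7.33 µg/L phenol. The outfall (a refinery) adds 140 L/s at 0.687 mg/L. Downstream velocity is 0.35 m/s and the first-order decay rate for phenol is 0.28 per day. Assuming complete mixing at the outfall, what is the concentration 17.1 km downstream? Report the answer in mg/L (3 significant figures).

140 L/s = 0.14 m³/s.
2100 L/s = 2.1 m³/s.
7.33 µg/L = 0.00733 mg/L.
After complete mixing, C₀ = (0.14·0.687 + 2.1·0.00733) / 2.24 = 0.04981 mg/L.
Travel time t = 1.71e+04 m / 0.35 m/s = 4.886e+04 s = 0.5655 d.
C = 0.04981·exp(−0.28·0.5655) = 0.04981·0.8536 = 0.04252 mg/L.

0.0425 mg/L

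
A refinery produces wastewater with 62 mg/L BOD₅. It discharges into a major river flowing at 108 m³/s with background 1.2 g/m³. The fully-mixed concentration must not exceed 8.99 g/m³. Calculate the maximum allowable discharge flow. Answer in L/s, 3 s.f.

15900 L/s

Mass balance at complete mixing: C_std·(Q_w + Q_r) = Q_w·C_e + Q_r·C_b.
Rearranging, Q_w = Q_r·(C_std − C_b)/(C_e − C_std) = 108·(8.99 − 1.2) / (62 − 8.99) = 15.87 m³/s.
= 1.587e+04 L/s.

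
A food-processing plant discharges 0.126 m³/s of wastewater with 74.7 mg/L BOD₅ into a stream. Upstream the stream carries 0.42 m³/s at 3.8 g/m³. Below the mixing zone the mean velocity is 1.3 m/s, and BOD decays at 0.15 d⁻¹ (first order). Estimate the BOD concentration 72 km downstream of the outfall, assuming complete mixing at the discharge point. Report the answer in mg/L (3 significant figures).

18.3 mg/L

After complete mixing, C₀ = (0.126·74.7 + 0.42·3.8) / 0.546 = 20.16 mg/L.
Travel time t = 7.2e+04 m / 1.3 m/s = 5.538e+04 s = 0.641 d.
C = 20.16·exp(−0.15·0.641) = 20.16·0.9083 = 18.31 mg/L.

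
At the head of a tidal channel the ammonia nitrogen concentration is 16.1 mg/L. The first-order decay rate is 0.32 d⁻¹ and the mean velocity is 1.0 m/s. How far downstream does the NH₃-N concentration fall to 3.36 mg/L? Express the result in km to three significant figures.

423 km

From C = C₀·e^(−kt), t = ln(C₀/C)/k = ln(16.1/3.36)/0.32 = 1.567/0.32 = 4.896 d.
Distance = v·t = 1.0 m/s × 4.231e+05 s = 4.231e+05 m = 423.1 km.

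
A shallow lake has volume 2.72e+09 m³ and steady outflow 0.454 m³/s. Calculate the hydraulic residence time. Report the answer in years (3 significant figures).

190 yr

Q = 0.454 m³/s × 3.156e+07 s/yr = 1.433e+07 m³/yr.
Hydraulic residence time τ = V/Q = 2.72e+09/1.433e+07 = 189.8 yr.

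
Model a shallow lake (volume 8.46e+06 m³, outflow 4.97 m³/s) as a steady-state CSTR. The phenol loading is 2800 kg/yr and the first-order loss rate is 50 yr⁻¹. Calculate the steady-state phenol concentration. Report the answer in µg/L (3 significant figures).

Outflow Q = 4.97 m³/s × 3.156e+07 s/yr = 1.568e+08 m³/yr.
Steady-state CSTR mass balance: W = Q·C + k·V·C, so C = W/(Q + kV).
Q + kV = 1.568e+08 + 50·8.46e+06 = 5.798e+08 m³/yr.
C = 2800/5.798e+08 = 4.829e-06 kg/m³ = 0.004829 mg/L = 4.829 µg/L.

4.83 µg/L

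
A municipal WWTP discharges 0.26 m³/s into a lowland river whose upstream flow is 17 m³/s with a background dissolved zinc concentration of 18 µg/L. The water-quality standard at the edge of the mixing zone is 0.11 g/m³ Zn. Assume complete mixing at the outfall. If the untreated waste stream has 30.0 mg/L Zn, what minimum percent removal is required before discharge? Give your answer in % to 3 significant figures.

18 µg/L = 0.018 mg/L.
Mass balance: 0.11·17.26 = 0.26·Cₑ + 17·0.018.
Cₑ = (1.899 − 0.306) / 0.26 = 6.125 mg/L.
Required removal = 1 − 6.125/30.0 = 79.58 %.

79.6 %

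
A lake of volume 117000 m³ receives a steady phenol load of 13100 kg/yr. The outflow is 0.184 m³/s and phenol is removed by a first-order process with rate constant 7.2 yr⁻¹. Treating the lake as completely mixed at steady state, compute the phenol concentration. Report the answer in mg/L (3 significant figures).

1.97 mg/L

Outflow Q = 0.184 m³/s × 3.156e+07 s/yr = 5.807e+06 m³/yr.
Steady-state CSTR mass balance: W = Q·C + k·V·C, so C = W/(Q + kV).
Q + kV = 5.807e+06 + 7.2·117000 = 6.649e+06 m³/yr.
C = 13100/6.649e+06 = 0.00197 kg/m³ = 1.97 mg/L.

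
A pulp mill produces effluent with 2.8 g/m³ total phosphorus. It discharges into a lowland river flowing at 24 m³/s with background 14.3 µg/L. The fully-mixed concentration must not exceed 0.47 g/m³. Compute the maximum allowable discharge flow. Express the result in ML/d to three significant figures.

14.3 µg/L = 0.0143 mg/L.
Mass balance at complete mixing: C_std·(Q_w + Q_r) = Q_w·C_e + Q_r·C_b.
Rearranging, Q_w = Q_r·(C_std − C_b)/(C_e − C_std) = 24·(0.47 − 0.0143) / (2.8 − 0.47) = 4.694 m³/s.
= 405.6 ML/d.

406 ML/d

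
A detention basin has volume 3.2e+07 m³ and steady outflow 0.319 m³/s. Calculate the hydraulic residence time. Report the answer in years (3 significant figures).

Q = 0.319 m³/s × 3.156e+07 s/yr = 1.007e+07 m³/yr.
Hydraulic residence time τ = V/Q = 3.2e+07/1.007e+07 = 3.179 yr.

3.18 yr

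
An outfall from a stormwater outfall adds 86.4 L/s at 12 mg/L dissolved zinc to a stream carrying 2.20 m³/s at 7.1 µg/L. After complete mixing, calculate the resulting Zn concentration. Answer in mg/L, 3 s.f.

0.460 mg/L

86.4 L/s = 0.0864 m³/s.
7.1 µg/L = 0.0071 mg/L.
By mass balance at complete mixing, C = (0.0864·12 + 2.2·0.0071) / (0.0864 + 2.2) = 1.052/2.286 = 0.4603 mg/L.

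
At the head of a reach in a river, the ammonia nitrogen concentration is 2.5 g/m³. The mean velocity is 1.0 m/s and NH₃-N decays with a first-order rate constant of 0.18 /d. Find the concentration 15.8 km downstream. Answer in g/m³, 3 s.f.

2.42 g/m³

Travel time t = 15.8 km / 1.0 m/s = 1.58e+04/1.0 = 1.58e+04 s = 0.1829 d.
First-order decay: C = 2.5·exp(−0.18·0.1829) = 2.5·0.9676 = 2.419 g/m³.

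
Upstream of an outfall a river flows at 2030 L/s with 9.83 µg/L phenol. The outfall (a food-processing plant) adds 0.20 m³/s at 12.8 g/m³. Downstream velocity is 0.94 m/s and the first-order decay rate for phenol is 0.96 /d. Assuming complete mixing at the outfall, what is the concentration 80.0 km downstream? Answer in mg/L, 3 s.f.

0.449 mg/L

2030 L/s = 2.03 m³/s.
9.83 µg/L = 0.00983 mg/L.
After complete mixing, C₀ = (0.2·12.8 + 2.03·0.00983) / 2.23 = 1.157 mg/L.
Travel time t = 8e+04 m / 0.94 m/s = 8.511e+04 s = 0.985 d.
C = 1.157·exp(−0.96·0.985) = 1.157·0.3884 = 0.4494 mg/L.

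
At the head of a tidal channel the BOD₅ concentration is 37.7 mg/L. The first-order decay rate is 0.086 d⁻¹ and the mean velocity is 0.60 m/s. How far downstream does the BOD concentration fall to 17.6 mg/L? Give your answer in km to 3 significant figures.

From C = C₀·e^(−kt), t = ln(C₀/C)/k = ln(37.7/17.6)/0.086 = 0.7618/0.086 = 8.858 d.
Distance = v·t = 0.60 m/s × 7.653e+05 s = 4.592e+05 m = 459.2 km.

459 km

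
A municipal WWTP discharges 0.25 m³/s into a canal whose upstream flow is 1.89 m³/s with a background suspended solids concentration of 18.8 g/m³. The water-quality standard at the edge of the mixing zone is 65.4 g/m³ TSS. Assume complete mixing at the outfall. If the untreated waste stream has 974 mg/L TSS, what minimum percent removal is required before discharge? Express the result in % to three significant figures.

Mass balance: 65.4·2.14 = 0.25·Cₑ + 1.89·18.8.
Cₑ = (140 − 35.53) / 0.25 = 417.7 mg/L.
Required removal = 1 − 417.7/974 = 57.12 %.

57.1 %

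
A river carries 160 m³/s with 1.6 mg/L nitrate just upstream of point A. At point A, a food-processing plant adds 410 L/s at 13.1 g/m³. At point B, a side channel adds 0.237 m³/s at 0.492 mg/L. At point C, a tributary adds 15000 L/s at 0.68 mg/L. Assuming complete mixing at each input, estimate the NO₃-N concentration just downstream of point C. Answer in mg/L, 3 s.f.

1.55 mg/L

410 L/s = 0.41 m³/s.
After input A: C = (160·1.6 + 0.41·13.1) / 160.4 = 1.629 mg/L.
After input B: C = (160.4·1.629 + 0.237·0.492) / 160.6 = 1.628 mg/L.
15000 L/s = 15 m³/s.
After input C: C = (160.6·1.628 + 15·0.68) / 175.6 = 1.547 mg/L.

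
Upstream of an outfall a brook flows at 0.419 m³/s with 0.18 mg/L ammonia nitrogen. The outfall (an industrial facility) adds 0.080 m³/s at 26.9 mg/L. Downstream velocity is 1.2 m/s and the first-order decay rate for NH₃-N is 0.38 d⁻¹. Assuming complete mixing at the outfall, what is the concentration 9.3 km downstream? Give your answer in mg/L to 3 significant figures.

4.31 mg/L

After complete mixing, C₀ = (0.08·26.9 + 0.419·0.18) / 0.499 = 4.464 mg/L.
Travel time t = 9300 m / 1.2 m/s = 7750 s = 0.0897 d.
C = 4.464·exp(−0.38·0.0897) = 4.464·0.9665 = 4.314 mg/L.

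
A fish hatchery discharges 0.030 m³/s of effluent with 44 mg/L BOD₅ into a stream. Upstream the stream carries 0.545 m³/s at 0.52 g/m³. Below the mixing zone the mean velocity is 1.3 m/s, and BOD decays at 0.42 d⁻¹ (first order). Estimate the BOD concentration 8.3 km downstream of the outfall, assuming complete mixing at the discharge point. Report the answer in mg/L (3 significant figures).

2.70 mg/L

After complete mixing, C₀ = (0.03·44 + 0.545·0.52) / 0.575 = 2.789 mg/L.
Travel time t = 8300 m / 1.3 m/s = 6385 s = 0.0739 d.
C = 2.789·exp(−0.42·0.0739) = 2.789·0.9694 = 2.703 mg/L.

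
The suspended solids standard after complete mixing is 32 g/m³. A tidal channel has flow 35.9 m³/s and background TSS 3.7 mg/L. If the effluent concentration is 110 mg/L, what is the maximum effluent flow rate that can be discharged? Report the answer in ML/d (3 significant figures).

1130 ML/d

Mass balance at complete mixing: C_std·(Q_w + Q_r) = Q_w·C_e + Q_r·C_b.
Rearranging, Q_w = Q_r·(C_std − C_b)/(C_e − C_std) = 35.9·(32 − 3.7) / (110 − 32) = 13.03 m³/s.
= 1125 ML/d.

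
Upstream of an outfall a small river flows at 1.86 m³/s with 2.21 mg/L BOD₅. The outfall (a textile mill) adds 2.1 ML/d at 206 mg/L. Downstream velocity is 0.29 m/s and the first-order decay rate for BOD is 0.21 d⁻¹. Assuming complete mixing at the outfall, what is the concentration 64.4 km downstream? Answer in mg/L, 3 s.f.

2.1 ML/d = 0.02431 m³/s.
After complete mixing, C₀ = (0.02431·206 + 1.86·2.21) / 1.884 = 4.839 mg/L.
Travel time t = 6.44e+04 m / 0.29 m/s = 2.221e+05 s = 2.57 d.
C = 4.839·exp(−0.21·2.57) = 4.839·0.5829 = 2.82 mg/L.

2.82 mg/L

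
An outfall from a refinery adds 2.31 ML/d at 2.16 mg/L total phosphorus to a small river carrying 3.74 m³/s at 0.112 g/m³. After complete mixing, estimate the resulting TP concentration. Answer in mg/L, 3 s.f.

2.31 ML/d = 0.02674 m³/s.
Conservation of mass across the mixing zone: C = (0.02674·2.16 + 3.74·0.112) / (0.02674 + 3.74) = 0.4766/3.767 = 0.1265 mg/L.

0.127 mg/L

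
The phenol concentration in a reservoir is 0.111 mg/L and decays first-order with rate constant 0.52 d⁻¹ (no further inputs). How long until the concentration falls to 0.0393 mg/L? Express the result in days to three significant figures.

2.00 d

t = ln(C₀/C)/k = ln(0.111/0.0393)/0.52 = 1.038/0.52 = 1.997 d.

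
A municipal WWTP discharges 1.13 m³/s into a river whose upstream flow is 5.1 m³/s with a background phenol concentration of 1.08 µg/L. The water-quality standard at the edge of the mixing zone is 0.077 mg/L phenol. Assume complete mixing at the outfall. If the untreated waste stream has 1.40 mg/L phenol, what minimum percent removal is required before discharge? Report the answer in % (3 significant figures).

1.08 µg/L = 0.00108 mg/L.
Mass balance: 0.077·6.23 = 1.13·Cₑ + 5.1·0.00108.
Cₑ = (0.4797 − 0.005508) / 1.13 = 0.4196 mg/L.
Required removal = 1 − 0.4196/1.40 = 70.03 %.

70.0 %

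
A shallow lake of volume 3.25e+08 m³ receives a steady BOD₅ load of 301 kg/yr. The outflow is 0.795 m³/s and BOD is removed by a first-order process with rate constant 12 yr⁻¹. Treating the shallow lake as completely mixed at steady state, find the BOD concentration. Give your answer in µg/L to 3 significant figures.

0.0767 µg/L

Outflow Q = 0.795 m³/s × 3.156e+07 s/yr = 2.509e+07 m³/yr.
Steady-state CSTR mass balance: W = Q·C + k·V·C, so C = W/(Q + kV).
Q + kV = 2.509e+07 + 12·3.25e+08 = 3.925e+09 m³/yr.
C = 301/3.925e+09 = 7.669e-08 kg/m³ = 7.669e-05 mg/L = 0.07669 µg/L.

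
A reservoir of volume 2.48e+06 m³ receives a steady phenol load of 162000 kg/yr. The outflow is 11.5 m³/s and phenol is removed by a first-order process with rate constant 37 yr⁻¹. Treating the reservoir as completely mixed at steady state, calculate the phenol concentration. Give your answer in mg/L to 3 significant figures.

Outflow Q = 11.5 m³/s × 3.156e+07 s/yr = 3.629e+08 m³/yr.
Steady-state CSTR mass balance: W = Q·C + k·V·C, so C = W/(Q + kV).
Q + kV = 3.629e+08 + 37·2.48e+06 = 4.547e+08 m³/yr.
C = 162000/4.547e+08 = 0.0003563 kg/m³ = 0.3563 mg/L.

0.356 mg/L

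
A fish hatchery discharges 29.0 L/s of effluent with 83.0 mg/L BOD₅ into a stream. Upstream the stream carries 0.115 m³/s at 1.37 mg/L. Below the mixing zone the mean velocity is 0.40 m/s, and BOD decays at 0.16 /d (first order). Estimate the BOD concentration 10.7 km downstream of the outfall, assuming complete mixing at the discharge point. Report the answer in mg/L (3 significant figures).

29.0 L/s = 0.029 m³/s.
After complete mixing, C₀ = (0.029·83 + 0.115·1.37) / 0.144 = 17.81 mg/L.
Travel time t = 1.07e+04 m / 0.40 m/s = 2.675e+04 s = 0.3096 d.
C = 17.81·exp(−0.16·0.3096) = 17.81·0.9517 = 16.95 mg/L.

16.9 mg/L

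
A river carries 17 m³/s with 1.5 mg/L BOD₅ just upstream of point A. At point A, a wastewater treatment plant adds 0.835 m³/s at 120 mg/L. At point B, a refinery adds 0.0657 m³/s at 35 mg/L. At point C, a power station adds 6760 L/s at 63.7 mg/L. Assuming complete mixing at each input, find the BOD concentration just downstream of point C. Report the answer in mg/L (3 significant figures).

After input A: C = (17·1.5 + 0.835·120) / 17.84 = 7.048 mg/L.
After input B: C = (17.84·7.048 + 0.0657·35) / 17.9 = 7.151 mg/L.
6760 L/s = 6.76 m³/s.
After input C: C = (17.9·7.151 + 6.76·63.7) / 24.66 = 22.65 mg/L.

22.7 mg/L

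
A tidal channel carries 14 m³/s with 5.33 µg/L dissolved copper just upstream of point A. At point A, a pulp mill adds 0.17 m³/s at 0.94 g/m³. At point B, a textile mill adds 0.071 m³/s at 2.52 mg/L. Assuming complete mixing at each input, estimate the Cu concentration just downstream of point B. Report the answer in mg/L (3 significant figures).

0.0290 mg/L

5.33 µg/L = 0.00533 mg/L.
After input A: C = (14·0.00533 + 0.17·0.94) / 14.17 = 0.01654 mg/L.
After input B: C = (14.17·0.01654 + 0.071·2.52) / 14.24 = 0.02902 mg/L.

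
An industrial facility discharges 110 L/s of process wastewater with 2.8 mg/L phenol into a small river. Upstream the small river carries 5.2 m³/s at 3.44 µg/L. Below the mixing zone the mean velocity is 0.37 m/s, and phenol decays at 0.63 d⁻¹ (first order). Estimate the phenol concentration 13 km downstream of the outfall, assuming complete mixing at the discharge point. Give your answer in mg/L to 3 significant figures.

0.0475 mg/L

110 L/s = 0.11 m³/s.
3.44 µg/L = 0.00344 mg/L.
After complete mixing, C₀ = (0.11·2.8 + 5.2·0.00344) / 5.31 = 0.06137 mg/L.
Travel time t = 1.3e+04 m / 0.37 m/s = 3.514e+04 s = 0.4067 d.
C = 0.06137·exp(−0.63·0.4067) = 0.06137·0.774 = 0.0475 mg/L.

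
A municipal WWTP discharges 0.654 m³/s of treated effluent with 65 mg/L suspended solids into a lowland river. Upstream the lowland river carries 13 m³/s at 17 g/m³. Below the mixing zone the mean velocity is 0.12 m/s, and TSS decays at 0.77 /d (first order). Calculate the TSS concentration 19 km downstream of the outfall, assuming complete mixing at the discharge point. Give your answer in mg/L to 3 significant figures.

4.71 mg/L

After complete mixing, C₀ = (0.654·65 + 13·17) / 13.65 = 19.3 mg/L.
Travel time t = 1.9e+04 m / 0.12 m/s = 1.583e+05 s = 1.833 d.
C = 19.3·exp(−0.77·1.833) = 19.3·0.2439 = 4.707 mg/L.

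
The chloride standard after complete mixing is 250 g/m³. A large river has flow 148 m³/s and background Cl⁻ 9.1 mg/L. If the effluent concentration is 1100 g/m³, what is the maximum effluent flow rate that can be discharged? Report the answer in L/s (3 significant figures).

41900 L/s

Mass balance at complete mixing: C_std·(Q_w + Q_r) = Q_w·C_e + Q_r·C_b.
Rearranging, Q_w = Q_r·(C_std − C_b)/(C_e − C_std) = 148·(250 − 9.1) / (1100 − 250) = 41.94 m³/s.
= 4.194e+04 L/s.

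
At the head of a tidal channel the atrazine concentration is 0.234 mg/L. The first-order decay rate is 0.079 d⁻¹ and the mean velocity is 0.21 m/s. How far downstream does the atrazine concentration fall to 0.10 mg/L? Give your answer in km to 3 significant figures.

From C = C₀·e^(−kt), t = ln(C₀/C)/k = ln(0.234/0.10)/0.079 = 0.8502/0.079 = 10.76 d.
Distance = v·t = 0.21 m/s × 9.298e+05 s = 1.953e+05 m = 195.3 km.

195 km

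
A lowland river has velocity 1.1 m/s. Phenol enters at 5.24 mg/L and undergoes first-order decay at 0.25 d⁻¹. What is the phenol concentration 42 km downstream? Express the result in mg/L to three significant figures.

Travel time t = 42 km / 1.1 m/s = 4.2e+04/1.1 = 3.818e+04 s = 0.4419 d.
First-order decay: C = 5.24·exp(−0.25·0.4419) = 5.24·0.8954 = 4.692 mg/L.

4.69 mg/L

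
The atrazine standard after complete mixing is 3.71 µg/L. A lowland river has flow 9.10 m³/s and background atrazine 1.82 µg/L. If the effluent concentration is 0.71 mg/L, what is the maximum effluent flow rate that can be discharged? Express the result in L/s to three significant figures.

1.82 µg/L = 0.00182 mg/L.
3.71 µg/L = 0.00371 mg/L.
Mass balance at complete mixing: C_std·(Q_w + Q_r) = Q_w·C_e + Q_r·C_b.
Rearranging, Q_w = Q_r·(C_std − C_b)/(C_e − C_std) = 9.10·(0.00371 − 0.00182) / (0.71 − 0.00371) = 0.02435 m³/s.
= 24.35 L/s.

24.4 L/s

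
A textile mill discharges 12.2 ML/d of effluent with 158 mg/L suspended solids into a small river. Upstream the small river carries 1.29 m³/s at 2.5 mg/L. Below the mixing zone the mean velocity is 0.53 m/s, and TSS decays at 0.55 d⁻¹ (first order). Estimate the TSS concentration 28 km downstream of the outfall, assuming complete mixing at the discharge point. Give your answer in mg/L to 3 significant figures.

12.2 ML/d = 0.1412 m³/s.
After complete mixing, C₀ = (0.1412·158 + 1.29·2.5) / 1.431 = 17.84 mg/L.
Travel time t = 2.8e+04 m / 0.53 m/s = 5.283e+04 s = 0.6115 d.
C = 17.84·exp(−0.55·0.6115) = 17.84·0.7144 = 12.75 mg/L.

12.7 mg/L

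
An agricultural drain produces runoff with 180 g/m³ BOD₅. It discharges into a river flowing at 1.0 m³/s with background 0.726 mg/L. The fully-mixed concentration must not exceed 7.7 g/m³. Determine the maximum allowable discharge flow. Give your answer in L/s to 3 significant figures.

40.5 L/s

Mass balance at complete mixing: C_std·(Q_w + Q_r) = Q_w·C_e + Q_r·C_b.
Rearranging, Q_w = Q_r·(C_std − C_b)/(C_e − C_std) = 1.0·(7.7 − 0.726) / (180 − 7.7) = 0.04048 m³/s.
= 40.48 L/s.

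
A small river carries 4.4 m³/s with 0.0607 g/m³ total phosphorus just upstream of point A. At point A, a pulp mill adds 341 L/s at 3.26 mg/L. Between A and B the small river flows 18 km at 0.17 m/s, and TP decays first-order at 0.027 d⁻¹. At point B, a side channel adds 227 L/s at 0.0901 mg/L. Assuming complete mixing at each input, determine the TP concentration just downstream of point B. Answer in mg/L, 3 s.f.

0.273 mg/L

341 L/s = 0.341 m³/s.
After input A: C = (4.4·0.0607 + 0.341·3.26) / 4.741 = 0.2908 mg/L.
Over the 18 km reach to input B (t = 1.059e+05 s = 1.225 d), decay gives C = 0.2908·exp(−0.027·1.225) = 0.2813 mg/L.
227 L/s = 0.227 m³/s.
After input B: C = (4.741·0.2813 + 0.227·0.0901) / 4.968 = 0.2726 mg/L.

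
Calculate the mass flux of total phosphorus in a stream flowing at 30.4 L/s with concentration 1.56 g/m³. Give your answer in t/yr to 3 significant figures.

1.50 t/yr

30.4 L/s = 0.0304 m³/s.
Mass flux = Q·C = 0.0304 m³/s × 1.56 g/m³ = 0.04742 g/s.
= 0.04742 g/s × 31.56 = 1.497 t/yr.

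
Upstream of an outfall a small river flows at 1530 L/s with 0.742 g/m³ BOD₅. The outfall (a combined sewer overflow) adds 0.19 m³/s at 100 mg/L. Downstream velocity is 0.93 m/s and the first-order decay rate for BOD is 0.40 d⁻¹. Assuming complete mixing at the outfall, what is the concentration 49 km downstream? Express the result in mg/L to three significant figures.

9.17 mg/L

1530 L/s = 1.53 m³/s.
After complete mixing, C₀ = (0.19·100 + 1.53·0.742) / 1.72 = 11.71 mg/L.
Travel time t = 4.9e+04 m / 0.93 m/s = 5.269e+04 s = 0.6098 d.
C = 11.71·exp(−0.40·0.6098) = 11.71·0.7835 = 9.173 mg/L.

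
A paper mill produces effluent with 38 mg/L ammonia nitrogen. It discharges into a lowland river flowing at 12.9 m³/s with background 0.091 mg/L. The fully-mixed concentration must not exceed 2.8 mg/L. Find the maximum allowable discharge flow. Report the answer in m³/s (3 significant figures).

Mass balance at complete mixing: C_std·(Q_w + Q_r) = Q_w·C_e + Q_r·C_b.
Rearranging, Q_w = Q_r·(C_std − C_b)/(C_e − C_std) = 12.9·(2.8 − 0.091) / (38 − 2.8) = 0.9928 m³/s.

0.993 m³/s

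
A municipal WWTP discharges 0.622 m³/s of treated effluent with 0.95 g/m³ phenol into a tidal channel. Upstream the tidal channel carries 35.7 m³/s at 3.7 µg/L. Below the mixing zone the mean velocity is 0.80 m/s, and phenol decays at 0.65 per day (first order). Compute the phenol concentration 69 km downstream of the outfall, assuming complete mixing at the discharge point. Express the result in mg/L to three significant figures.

3.7 µg/L = 0.0037 mg/L.
After complete mixing, C₀ = (0.622·0.95 + 35.7·0.0037) / 36.32 = 0.01991 mg/L.
Travel time t = 6.9e+04 m / 0.80 m/s = 8.625e+04 s = 0.9983 d.
C = 0.01991·exp(−0.65·0.9983) = 0.01991·0.5226 = 0.0104 mg/L.

0.0104 mg/L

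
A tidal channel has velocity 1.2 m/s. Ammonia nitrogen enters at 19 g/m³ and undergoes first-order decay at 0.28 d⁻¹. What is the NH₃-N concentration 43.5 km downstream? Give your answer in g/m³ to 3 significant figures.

Travel time t = 43.5 km / 1.2 m/s = 4.35e+04/1.2 = 3.625e+04 s = 0.4196 d.
First-order decay: C = 19·exp(−0.28·0.4196) = 19·0.8892 = 16.89 g/m³.

16.9 g/m³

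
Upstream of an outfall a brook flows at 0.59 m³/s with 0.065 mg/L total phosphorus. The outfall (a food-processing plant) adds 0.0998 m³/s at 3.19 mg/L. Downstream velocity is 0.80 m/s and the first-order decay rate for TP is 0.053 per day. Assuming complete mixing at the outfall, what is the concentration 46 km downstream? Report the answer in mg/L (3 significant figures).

After complete mixing, C₀ = (0.0998·3.19 + 0.59·0.065) / 0.6898 = 0.5171 mg/L.
Travel time t = 4.6e+04 m / 0.80 m/s = 5.75e+04 s = 0.6655 d.
C = 0.5171·exp(−0.053·0.6655) = 0.5171·0.9653 = 0.4992 mg/L.

0.499 mg/L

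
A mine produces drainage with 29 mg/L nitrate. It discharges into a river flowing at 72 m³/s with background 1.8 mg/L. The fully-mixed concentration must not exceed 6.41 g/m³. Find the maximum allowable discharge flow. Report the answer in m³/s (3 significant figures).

Mass balance at complete mixing: C_std·(Q_w + Q_r) = Q_w·C_e + Q_r·C_b.
Rearranging, Q_w = Q_r·(C_std − C_b)/(C_e − C_std) = 72·(6.41 − 1.8) / (29 − 6.41) = 14.69 m³/s.

14.7 m³/s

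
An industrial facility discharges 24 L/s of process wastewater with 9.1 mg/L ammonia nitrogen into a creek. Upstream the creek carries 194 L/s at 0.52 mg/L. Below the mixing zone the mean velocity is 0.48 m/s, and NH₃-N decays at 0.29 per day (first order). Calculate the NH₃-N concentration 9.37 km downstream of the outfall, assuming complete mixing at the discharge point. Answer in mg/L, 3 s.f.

1.37 mg/L

24 L/s = 0.024 m³/s.
194 L/s = 0.194 m³/s.
After complete mixing, C₀ = (0.024·9.1 + 0.194·0.52) / 0.218 = 1.465 mg/L.
Travel time t = 9370 m / 0.48 m/s = 1.952e+04 s = 0.2259 d.
C = 1.465·exp(−0.29·0.2259) = 1.465·0.9366 = 1.372 mg/L.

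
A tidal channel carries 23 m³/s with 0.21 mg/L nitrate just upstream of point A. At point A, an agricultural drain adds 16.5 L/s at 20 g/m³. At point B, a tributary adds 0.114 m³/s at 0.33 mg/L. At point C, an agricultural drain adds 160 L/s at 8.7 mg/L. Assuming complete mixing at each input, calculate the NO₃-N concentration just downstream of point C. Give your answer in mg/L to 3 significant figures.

0.283 mg/L

16.5 L/s = 0.0165 m³/s.
After input A: C = (23·0.21 + 0.0165·20) / 23.02 = 0.2242 mg/L.
After input B: C = (23.02·0.2242 + 0.114·0.33) / 23.13 = 0.2247 mg/L.
160 L/s = 0.16 m³/s.
After input C: C = (23.13·0.2247 + 0.16·8.7) / 23.29 = 0.2829 mg/L.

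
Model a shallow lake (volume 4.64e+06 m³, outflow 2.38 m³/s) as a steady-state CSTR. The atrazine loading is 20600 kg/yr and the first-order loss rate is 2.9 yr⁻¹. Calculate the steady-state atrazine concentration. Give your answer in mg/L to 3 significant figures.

0.233 mg/L

Outflow Q = 2.38 m³/s × 3.156e+07 s/yr = 7.511e+07 m³/yr.
Steady-state CSTR mass balance: W = Q·C + k·V·C, so C = W/(Q + kV).
Q + kV = 7.511e+07 + 2.9·4.64e+06 = 8.856e+07 m³/yr.
C = 20600/8.856e+07 = 0.0002326 kg/m³ = 0.2326 mg/L.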